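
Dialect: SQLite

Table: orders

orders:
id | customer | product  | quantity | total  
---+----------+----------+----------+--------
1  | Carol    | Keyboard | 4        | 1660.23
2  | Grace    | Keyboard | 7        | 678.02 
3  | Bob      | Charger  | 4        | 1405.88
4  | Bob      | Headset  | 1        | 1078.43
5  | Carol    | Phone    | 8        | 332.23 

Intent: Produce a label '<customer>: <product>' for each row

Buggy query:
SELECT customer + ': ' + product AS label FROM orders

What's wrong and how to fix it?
Bug: SQLite uses || for string concatenation; + coerces text to numbers (yielding 0)

Fix: Use the || operator for string concatenation

Corrected query:
SELECT customer || ': ' || product AS label FROM orders

Result:
label          
---------------
Carol: Keyboard
Grace: Keyboard
Bob: Charger   
Bob: Headset   
Carol: Phone   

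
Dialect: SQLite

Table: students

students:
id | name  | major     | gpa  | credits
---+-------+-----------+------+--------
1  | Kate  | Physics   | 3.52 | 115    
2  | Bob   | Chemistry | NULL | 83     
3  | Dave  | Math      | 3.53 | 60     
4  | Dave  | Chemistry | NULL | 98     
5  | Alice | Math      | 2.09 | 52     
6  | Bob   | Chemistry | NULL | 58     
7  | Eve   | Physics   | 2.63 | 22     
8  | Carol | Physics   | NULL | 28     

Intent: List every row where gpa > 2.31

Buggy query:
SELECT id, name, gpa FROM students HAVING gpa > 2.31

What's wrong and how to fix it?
Bug: This is a non-aggregate query (no GROUP BY, no aggregates), so in SQLite the HAVING clause is invalid here; a row-level condition belongs in WHERE

Fix: Replace HAVING with WHERE since the condition applies to individual rows

Corrected query:
SELECT id, name, gpa FROM students WHERE gpa > 2.31

Result:
id | name | gpa 
---+------+-----
1  | Kate | 3.52
3  | Dave | 3.53
7  | Eve  | 2.63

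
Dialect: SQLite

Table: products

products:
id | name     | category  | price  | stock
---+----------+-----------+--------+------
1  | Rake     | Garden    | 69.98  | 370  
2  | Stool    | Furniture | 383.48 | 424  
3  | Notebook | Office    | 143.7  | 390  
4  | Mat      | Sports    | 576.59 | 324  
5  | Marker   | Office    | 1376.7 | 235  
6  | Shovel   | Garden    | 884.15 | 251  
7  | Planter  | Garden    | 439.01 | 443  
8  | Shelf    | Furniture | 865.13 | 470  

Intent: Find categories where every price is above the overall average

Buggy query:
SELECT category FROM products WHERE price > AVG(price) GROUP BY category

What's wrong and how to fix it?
Bug: AVG() is an aggregate; it can't sit directly in WHERE

Fix: Compute the overall average in a scalar subquery and compare each group's MIN against it in HAVING

Corrected query:
SELECT category FROM products GROUP BY category HAVING MIN(price) > (SELECT AVG(price) FROM products)

Result:
(no rows)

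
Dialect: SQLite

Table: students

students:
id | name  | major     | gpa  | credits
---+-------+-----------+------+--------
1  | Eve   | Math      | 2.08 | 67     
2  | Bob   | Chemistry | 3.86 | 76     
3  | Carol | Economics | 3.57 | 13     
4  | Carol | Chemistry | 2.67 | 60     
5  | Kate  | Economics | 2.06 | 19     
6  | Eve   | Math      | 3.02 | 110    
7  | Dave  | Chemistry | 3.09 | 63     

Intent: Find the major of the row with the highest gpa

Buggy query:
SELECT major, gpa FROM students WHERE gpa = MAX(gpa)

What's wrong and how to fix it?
Bug: MAX(gpa) is an aggregate and cannot be used directly in WHERE

Fix: Use a subquery: WHERE gpa = (SELECT MAX(gpa) FROM students)

Corrected query:
SELECT major, gpa FROM students WHERE gpa = (SELECT MAX(gpa) FROM students)

Result:
major     | gpa 
----------+-----
Chemistry | 3.86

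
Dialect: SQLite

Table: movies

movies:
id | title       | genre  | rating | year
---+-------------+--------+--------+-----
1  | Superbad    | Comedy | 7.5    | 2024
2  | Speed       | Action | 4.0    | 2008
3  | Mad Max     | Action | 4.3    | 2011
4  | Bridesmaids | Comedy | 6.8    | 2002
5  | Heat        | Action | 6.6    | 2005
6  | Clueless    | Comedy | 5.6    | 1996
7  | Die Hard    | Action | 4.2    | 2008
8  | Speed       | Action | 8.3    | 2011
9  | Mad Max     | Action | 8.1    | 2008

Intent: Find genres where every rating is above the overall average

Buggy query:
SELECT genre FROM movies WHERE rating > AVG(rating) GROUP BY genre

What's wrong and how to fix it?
Bug: AVG() is an aggregate; it can't sit directly in WHERE

Fix: Use a subquery for AVG and a HAVING MIN(...) filter so the condition holds for every row in the group

Corrected query:
SELECT genre FROM movies GROUP BY genre HAVING MIN(rating) > (SELECT AVG(rating) FROM movies)

Result:
(no rows)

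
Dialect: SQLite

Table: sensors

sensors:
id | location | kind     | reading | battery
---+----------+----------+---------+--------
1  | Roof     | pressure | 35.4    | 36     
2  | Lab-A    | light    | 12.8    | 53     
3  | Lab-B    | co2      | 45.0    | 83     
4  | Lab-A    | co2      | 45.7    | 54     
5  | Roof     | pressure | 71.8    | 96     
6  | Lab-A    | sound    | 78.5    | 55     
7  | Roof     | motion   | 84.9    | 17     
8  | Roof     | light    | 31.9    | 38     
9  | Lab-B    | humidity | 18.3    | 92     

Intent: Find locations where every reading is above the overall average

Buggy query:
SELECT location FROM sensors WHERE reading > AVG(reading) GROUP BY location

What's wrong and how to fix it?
Bug: AVG() is an aggregate; it can't sit directly in WHERE

Fix: Compute the overall average in a scalar subquery and compare each group's MIN against it in HAVING

Corrected query:
SELECT location FROM sensors GROUP BY location HAVING MIN(reading) > (SELECT AVG(reading) FROM sensors)

Result:
(no rows)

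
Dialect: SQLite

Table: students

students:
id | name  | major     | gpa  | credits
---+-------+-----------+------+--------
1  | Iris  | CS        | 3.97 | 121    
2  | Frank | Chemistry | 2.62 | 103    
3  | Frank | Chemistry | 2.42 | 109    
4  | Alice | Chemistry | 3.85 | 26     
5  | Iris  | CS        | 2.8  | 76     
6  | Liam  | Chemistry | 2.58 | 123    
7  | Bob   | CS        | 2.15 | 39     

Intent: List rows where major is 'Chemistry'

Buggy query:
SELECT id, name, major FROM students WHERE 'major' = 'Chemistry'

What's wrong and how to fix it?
Bug: 'major' in single quotes is a string literal, not the column; the comparison is literal-vs-literal and never true

Fix: Reference the column as major without single quotes

Corrected query:
SELECT id, name, major FROM students WHERE major = 'Chemistry'

Result:
id | name  | major    
---+-------+----------
2  | Frank | Chemistry
3  | Frank | Chemistry
4  | Alice | Chemistry
6  | Liam  | Chemistry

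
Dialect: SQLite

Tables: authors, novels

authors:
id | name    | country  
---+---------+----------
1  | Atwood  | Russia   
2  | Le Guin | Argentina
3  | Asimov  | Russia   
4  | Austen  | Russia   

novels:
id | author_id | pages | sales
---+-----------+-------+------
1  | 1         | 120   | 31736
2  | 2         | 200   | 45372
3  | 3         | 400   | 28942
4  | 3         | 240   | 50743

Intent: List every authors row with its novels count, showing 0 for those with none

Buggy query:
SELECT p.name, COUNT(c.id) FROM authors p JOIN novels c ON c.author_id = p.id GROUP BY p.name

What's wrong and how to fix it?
Bug: An inner join excludes parents with zero children

Fix: Switch to LEFT JOIN to retain unmatched parent rows

Corrected query:
SELECT p.name, COUNT(c.id) FROM authors p LEFT JOIN novels c ON c.author_id = p.id GROUP BY p.name

Result:
name    | COUNT(c.id)
--------+------------
Asimov  | 2          
Atwood  | 1          
Austen  | 0          
Le Guin | 1          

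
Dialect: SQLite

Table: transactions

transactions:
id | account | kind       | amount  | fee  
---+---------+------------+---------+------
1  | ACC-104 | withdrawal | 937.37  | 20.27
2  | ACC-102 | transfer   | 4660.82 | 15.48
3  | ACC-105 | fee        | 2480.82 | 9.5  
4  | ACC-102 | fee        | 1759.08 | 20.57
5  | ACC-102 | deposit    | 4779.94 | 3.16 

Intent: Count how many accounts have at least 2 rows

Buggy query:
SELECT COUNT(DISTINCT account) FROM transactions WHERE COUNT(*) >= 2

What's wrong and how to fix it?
Bug: COUNT(*) cannot appear in WHERE; the per-group count doesn't exist yet

Fix: Use a subquery that GROUPs and filters with HAVING, then count its rows

Corrected query:
SELECT COUNT(*) FROM (SELECT account FROM transactions GROUP BY account HAVING COUNT(*) >= 2)

Result:
COUNT(*)
--------
1       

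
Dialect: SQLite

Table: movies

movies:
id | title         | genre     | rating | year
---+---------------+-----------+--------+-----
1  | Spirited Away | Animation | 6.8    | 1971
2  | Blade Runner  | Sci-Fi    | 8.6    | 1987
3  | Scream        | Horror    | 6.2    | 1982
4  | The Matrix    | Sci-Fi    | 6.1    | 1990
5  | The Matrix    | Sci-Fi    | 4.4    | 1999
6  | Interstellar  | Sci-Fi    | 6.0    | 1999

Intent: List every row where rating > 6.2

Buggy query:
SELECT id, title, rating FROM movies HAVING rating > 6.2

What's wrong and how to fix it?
Bug: This is a non-aggregate query (no GROUP BY, no aggregates), so in SQLite the HAVING clause is invalid here; a row-level condition belongs in WHERE

Fix: Replace HAVING with WHERE since the condition applies to individual rows

Corrected query:
SELECT id, title, rating FROM movies WHERE rating > 6.2

Result:
id | title         | rating
---+---------------+-------
1  | Spirited Away | 6.8   
2  | Blade Runner  | 8.6   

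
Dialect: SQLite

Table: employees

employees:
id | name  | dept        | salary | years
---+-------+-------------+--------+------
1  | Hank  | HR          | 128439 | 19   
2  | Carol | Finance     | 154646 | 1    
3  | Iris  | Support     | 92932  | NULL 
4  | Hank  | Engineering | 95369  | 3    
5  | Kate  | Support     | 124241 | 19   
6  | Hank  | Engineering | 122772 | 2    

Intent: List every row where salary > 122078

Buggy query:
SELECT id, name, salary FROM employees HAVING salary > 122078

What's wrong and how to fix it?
Bug: HAVING filters the output of aggregation, but this query has no GROUP BY and no aggregate functions, so SQLite rejects it (HAVING clause on a non-aggregate query); the condition here is per row

Fix: Use WHERE for row-level filtering

Corrected query:
SELECT id, name, salary FROM employees WHERE salary > 122078

Result:
id | name  | salary
---+-------+-------
1  | Hank  | 128439
2  | Carol | 154646
5  | Kate  | 124241
6  | Hank  | 122772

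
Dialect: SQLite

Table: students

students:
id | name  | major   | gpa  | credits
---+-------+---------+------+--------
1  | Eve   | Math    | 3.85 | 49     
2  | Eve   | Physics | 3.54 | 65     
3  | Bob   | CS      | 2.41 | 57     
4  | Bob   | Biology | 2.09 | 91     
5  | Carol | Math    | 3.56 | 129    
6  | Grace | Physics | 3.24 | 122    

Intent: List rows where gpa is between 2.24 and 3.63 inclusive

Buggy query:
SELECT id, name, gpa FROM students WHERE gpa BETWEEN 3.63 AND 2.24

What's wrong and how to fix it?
Bug: BETWEEN expects the lower bound first; with 3.63 AND 2.24 the range is empty

Fix: Swap the bounds so the smaller value comes first

Corrected query:
SELECT id, name, gpa FROM students WHERE gpa BETWEEN 2.24 AND 3.63

Result:
id | name  | gpa 
---+-------+-----
2  | Eve   | 3.54
3  | Bob   | 2.41
5  | Carol | 3.56
6  | Grace | 3.24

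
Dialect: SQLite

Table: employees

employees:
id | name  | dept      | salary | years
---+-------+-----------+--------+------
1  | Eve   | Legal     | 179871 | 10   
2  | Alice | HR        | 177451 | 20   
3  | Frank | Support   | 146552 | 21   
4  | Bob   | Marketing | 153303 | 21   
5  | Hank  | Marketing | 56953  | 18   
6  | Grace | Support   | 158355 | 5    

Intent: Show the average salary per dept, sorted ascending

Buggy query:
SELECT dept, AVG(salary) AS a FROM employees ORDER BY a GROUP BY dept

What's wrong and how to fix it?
Bug: ORDER BY appears before GROUP BY; SQL clause order requires GROUP BY first

Fix: Move ORDER BY to the end, after GROUP BY

Corrected query:
SELECT dept, AVG(salary) AS a FROM employees GROUP BY dept ORDER BY a

Result:
dept      | a       
----------+---------
Marketing | 105128  
Support   | 152453.5
HR        | 177451  
Legal     | 179871  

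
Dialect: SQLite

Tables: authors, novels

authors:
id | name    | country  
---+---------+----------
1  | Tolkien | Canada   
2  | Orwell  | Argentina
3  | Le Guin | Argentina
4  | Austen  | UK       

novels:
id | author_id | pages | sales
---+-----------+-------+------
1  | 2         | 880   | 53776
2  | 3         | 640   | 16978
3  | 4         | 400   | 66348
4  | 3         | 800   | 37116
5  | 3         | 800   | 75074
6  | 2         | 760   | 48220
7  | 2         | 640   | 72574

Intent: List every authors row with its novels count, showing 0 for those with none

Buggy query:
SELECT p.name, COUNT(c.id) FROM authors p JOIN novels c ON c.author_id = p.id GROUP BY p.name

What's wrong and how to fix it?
Bug: An inner join excludes parents with zero children

Fix: Switch to LEFT JOIN to retain unmatched parent rows

Corrected query:
SELECT p.name, COUNT(c.id) FROM authors p LEFT JOIN novels c ON c.author_id = p.id GROUP BY p.name

Result:
name    | COUNT(c.id)
--------+------------
Austen  | 1          
Le Guin | 3          
Orwell  | 3          
Tolkien | 0          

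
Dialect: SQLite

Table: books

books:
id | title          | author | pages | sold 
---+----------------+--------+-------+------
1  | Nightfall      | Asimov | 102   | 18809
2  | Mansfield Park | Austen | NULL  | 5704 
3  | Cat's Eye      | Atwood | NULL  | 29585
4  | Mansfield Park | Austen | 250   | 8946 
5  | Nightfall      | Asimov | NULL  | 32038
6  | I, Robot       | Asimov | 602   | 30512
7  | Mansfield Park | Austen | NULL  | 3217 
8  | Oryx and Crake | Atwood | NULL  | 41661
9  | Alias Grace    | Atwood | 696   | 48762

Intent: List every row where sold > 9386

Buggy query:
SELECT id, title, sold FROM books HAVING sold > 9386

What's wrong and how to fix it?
Bug: HAVING filters the output of aggregation, but this query has no GROUP BY and no aggregate functions, so SQLite rejects it (HAVING clause on a non-aggregate query); the condition here is per row

Fix: Replace HAVING with WHERE since the condition applies to individual rows

Corrected query:
SELECT id, title, sold FROM books WHERE sold > 9386

Result:
id | title          | sold 
---+----------------+------
1  | Nightfall      | 18809
3  | Cat's Eye      | 29585
5  | Nightfall      | 32038
6  | I, Robot       | 30512
8  | Oryx and Crake | 41661
9  | Alias Grace    | 48762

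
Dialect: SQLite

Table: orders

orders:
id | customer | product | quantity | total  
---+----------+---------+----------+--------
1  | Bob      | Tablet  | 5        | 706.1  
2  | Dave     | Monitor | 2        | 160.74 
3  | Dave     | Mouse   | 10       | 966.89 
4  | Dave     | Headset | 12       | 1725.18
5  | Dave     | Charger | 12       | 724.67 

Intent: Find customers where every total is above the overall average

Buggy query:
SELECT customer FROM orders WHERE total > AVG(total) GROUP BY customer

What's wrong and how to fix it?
Bug: AVG() is an aggregate; it can't sit directly in WHERE

Fix: Use a subquery for AVG and a HAVING MIN(...) filter so the condition holds for every row in the group

Corrected query:
SELECT customer FROM orders GROUP BY customer HAVING MIN(total) > (SELECT AVG(total) FROM orders)

Result:
(no rows)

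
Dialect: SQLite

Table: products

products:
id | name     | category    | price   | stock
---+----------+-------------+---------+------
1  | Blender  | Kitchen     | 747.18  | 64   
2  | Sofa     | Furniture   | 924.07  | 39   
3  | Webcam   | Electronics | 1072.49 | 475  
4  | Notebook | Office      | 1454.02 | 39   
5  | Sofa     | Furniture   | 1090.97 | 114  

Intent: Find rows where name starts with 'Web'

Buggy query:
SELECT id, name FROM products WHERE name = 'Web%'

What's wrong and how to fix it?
Bug: '=' compares the literal string including the % character; pattern matching needs LIKE

Fix: Replace '=' with LIKE so 'Web%' is treated as a pattern

Corrected query:
SELECT id, name FROM products WHERE name LIKE 'Web%'

Result:
id | name  
---+-------
3  | Webcam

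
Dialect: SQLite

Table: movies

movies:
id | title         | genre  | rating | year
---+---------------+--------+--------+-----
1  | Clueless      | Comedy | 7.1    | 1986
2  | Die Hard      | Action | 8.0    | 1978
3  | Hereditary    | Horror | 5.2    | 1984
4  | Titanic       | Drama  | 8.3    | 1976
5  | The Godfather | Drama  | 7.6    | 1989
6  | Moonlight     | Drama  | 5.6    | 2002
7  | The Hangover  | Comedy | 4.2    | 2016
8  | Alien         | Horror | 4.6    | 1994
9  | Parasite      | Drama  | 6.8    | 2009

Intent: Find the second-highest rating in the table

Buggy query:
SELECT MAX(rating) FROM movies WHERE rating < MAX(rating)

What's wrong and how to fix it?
Bug: MAX(rating) on the right of the comparison is an aggregate-in-WHERE error

Fix: Put the inner MAX in a scalar subquery

Corrected query:
SELECT MAX(rating) FROM movies WHERE rating < (SELECT MAX(rating) FROM movies)

Result:
MAX(rating)
-----------
8          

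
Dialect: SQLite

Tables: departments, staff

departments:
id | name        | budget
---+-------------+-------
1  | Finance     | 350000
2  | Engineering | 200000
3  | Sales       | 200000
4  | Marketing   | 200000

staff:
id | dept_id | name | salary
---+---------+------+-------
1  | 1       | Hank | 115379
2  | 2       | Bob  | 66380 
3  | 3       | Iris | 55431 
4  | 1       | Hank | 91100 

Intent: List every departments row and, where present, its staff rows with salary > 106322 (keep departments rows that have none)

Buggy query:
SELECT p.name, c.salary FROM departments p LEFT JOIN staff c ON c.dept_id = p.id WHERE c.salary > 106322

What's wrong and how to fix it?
Bug: Filtering c.salary in WHERE discards the NULL rows produced by LEFT JOIN, turning it into an inner join

Fix: Put 'c.salary > 106322' in the JOIN's ON clause instead of WHERE

Corrected query:
SELECT p.name, c.salary FROM departments p LEFT JOIN staff c ON c.dept_id = p.id AND c.salary > 106322

Result:
name        | salary
------------+-------
Finance     | 115379
Engineering | NULL  
Sales       | NULL  
Marketing   | NULL  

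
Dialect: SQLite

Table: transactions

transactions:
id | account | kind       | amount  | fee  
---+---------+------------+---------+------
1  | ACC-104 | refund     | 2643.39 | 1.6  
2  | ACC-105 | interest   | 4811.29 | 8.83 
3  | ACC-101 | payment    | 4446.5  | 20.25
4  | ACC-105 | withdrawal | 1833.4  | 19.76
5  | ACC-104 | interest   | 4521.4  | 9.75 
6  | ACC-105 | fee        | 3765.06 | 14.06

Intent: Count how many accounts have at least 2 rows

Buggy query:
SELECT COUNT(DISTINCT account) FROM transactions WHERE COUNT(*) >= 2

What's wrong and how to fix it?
Bug: COUNT(*) cannot appear in WHERE; the per-group count doesn't exist yet

Fix: Group first with HAVING COUNT(*) >= 2, then COUNT the resulting groups

Corrected query:
SELECT COUNT(*) FROM (SELECT account FROM transactions GROUP BY account HAVING COUNT(*) >= 2)

Result:
COUNT(*)
--------
2       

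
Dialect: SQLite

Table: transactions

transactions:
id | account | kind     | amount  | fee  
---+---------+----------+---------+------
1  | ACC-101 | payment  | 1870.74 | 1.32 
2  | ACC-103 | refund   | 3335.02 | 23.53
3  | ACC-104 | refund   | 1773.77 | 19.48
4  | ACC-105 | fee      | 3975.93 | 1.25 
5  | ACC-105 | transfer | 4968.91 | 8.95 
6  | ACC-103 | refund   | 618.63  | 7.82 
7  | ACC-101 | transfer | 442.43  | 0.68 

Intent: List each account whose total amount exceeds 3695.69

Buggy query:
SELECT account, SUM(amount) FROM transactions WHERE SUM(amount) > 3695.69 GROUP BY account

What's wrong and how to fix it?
Bug: Aggregate functions cannot appear in a WHERE clause

Fix: Move the aggregate condition to a HAVING clause

Corrected query:
SELECT account, SUM(amount) FROM transactions GROUP BY account HAVING SUM(amount) > 3695.69

Result:
account | SUM(amount)
--------+------------
ACC-103 | 3953.65    
ACC-105 | 8944.84    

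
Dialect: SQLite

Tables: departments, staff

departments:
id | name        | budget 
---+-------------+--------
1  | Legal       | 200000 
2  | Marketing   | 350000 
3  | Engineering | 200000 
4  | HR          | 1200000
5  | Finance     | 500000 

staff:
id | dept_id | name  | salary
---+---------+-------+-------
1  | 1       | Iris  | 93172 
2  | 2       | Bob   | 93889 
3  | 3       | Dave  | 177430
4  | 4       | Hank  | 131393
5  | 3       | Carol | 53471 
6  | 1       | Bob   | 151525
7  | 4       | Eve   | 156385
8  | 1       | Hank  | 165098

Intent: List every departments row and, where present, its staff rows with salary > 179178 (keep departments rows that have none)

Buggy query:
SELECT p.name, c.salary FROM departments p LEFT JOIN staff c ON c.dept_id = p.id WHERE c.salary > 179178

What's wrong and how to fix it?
Bug: Filtering c.salary in WHERE discards the NULL rows produced by LEFT JOIN, turning it into an inner join

Fix: Put 'c.salary > 179178' in the JOIN's ON clause instead of WHERE

Corrected query:
SELECT p.name, c.salary FROM departments p LEFT JOIN staff c ON c.dept_id = p.id AND c.salary > 179178

Result:
name        | salary
------------+-------
Legal       | NULL  
Marketing   | NULL  
Engineering | NULL  
HR          | NULL  
Finance     | NULL  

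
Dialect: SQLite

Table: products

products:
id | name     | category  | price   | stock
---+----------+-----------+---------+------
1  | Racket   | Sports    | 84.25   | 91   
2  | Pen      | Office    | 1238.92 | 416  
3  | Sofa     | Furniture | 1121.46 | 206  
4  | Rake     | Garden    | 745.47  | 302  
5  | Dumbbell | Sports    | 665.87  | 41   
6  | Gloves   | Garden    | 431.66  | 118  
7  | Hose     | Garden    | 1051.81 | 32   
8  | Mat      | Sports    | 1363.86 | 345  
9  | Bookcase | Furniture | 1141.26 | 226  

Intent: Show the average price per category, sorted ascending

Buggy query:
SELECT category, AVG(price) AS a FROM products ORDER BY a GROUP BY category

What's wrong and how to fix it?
Bug: GROUP BY must precede ORDER BY

Fix: Reorder: SELECT … FROM … GROUP BY … ORDER BY …

Corrected query:
SELECT category, AVG(price) AS a FROM products GROUP BY category ORDER BY a

Result:
category  | a      
----------+--------
Sports    | 704.66 
Garden    | 742.98 
Furniture | 1131.36
Office    | 1238.92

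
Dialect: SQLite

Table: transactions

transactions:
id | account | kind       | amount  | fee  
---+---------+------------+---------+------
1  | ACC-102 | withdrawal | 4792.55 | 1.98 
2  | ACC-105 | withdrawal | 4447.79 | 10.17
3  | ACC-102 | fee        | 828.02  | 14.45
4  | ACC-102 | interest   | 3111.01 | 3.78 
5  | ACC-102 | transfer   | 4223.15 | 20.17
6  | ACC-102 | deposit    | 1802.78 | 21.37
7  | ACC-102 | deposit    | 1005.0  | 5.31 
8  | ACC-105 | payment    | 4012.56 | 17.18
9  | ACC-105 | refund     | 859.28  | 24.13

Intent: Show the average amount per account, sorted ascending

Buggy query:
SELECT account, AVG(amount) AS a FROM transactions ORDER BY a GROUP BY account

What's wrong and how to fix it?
Bug: GROUP BY must precede ORDER BY

Fix: Reorder: SELECT … FROM … GROUP BY … ORDER BY …

Corrected query:
SELECT account, AVG(amount) AS a FROM transactions GROUP BY account ORDER BY a

Result:
account | a          
--------+------------
ACC-102 | 2627.085   
ACC-105 | 3106.543333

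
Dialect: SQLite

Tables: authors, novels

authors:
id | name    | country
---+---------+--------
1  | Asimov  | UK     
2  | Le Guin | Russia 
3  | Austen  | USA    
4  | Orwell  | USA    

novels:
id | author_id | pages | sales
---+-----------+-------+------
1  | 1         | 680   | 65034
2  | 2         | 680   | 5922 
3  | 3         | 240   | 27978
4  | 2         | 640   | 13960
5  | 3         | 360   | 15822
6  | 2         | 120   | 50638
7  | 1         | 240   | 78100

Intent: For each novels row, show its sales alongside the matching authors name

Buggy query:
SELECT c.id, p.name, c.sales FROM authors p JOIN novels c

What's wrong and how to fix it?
Bug: JOIN with no ON clause produces a cartesian product; every novels row pairs with every authors row

Fix: Add ON c.author_id = p.id to the JOIN

Corrected query:
SELECT c.id, p.name, c.sales FROM authors p JOIN novels c ON c.author_id = p.id

Result:
id | name    | sales
---+---------+------
1  | Asimov  | 65034
2  | Le Guin | 5922 
3  | Austen  | 27978
4  | Le Guin | 13960
5  | Austen  | 15822
6  | Le Guin | 50638
7  | Asimov  | 78100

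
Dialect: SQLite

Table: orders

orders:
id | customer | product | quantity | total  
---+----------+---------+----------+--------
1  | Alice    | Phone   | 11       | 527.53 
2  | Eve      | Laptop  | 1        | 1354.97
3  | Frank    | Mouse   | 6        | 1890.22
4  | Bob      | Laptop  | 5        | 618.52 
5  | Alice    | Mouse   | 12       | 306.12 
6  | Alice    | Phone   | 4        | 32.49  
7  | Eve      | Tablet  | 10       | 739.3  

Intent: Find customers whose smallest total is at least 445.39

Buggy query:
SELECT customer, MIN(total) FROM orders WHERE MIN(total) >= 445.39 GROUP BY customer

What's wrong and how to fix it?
Bug: MIN() in WHERE is a misuse of aggregate

Fix: Use HAVING for the per-group MIN condition

Corrected query:
SELECT customer, MIN(total) FROM orders GROUP BY customer HAVING MIN(total) >= 445.39

Result:
customer | MIN(total)
---------+-----------
Bob      | 618.52    
Eve      | 739.3     
Frank    | 1890.22   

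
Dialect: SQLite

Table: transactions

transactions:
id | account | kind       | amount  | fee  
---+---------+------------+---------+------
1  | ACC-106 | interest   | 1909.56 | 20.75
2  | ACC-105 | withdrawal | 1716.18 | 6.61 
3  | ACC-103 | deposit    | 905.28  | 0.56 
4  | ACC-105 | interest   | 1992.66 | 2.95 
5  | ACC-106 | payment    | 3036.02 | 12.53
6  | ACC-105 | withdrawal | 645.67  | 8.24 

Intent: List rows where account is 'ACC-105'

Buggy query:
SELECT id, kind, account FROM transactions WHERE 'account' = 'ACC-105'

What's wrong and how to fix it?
Bug: 'account' in single quotes is a string literal, not the column; the comparison is literal-vs-literal and never true

Fix: Remove the quotes around the column name (or use double quotes for an identifier)

Corrected query:
SELECT id, kind, account FROM transactions WHERE account = 'ACC-105'

Result:
id | kind       | account
---+------------+--------
2  | withdrawal | ACC-105
4  | interest   | ACC-105
6  | withdrawal | ACC-105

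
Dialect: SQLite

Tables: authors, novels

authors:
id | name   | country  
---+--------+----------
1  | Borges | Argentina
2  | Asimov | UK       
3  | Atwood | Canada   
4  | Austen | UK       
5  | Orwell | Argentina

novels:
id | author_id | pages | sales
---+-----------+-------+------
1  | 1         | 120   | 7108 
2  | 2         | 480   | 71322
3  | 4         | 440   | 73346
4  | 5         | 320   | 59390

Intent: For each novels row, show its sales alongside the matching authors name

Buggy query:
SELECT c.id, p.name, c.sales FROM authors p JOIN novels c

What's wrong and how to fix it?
Bug: Missing join condition: each novels row is matched to all authors rows instead of just its own

Fix: Add ON c.author_id = p.id to the JOIN

Corrected query:
SELECT c.id, p.name, c.sales FROM authors p JOIN novels c ON c.author_id = p.id

Result:
id | name   | sales
---+--------+------
1  | Borges | 7108 
2  | Asimov | 71322
3  | Austen | 73346
4  | Orwell | 59390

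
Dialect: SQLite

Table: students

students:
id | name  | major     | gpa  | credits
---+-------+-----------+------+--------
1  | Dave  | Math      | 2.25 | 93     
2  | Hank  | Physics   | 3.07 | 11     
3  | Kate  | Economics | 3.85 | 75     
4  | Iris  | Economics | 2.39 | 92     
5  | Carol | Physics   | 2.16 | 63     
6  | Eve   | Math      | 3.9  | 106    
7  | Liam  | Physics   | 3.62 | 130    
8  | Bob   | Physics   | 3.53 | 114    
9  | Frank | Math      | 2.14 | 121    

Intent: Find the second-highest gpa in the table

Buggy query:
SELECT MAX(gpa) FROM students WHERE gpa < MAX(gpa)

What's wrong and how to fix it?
Bug: MAX(gpa) on the right of the comparison is an aggregate-in-WHERE error

Fix: Put the inner MAX in a scalar subquery

Corrected query:
SELECT MAX(gpa) FROM students WHERE gpa < (SELECT MAX(gpa) FROM students)

Result:
MAX(gpa)
--------
3.85    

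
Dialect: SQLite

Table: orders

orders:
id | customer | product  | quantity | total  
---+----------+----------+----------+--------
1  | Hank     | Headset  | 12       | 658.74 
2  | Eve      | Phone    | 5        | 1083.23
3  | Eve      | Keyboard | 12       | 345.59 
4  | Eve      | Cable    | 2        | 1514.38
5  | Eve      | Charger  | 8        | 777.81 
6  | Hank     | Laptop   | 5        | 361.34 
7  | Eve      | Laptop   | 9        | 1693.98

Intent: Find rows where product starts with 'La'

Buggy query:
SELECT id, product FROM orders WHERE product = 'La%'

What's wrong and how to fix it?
Bug: '=' compares the literal string including the % character; pattern matching needs LIKE

Fix: Replace '=' with LIKE so 'La%' is treated as a pattern

Corrected query:
SELECT id, product FROM orders WHERE product LIKE 'La%'

Result:
id | product
---+--------
6  | Laptop 
7  | Laptop 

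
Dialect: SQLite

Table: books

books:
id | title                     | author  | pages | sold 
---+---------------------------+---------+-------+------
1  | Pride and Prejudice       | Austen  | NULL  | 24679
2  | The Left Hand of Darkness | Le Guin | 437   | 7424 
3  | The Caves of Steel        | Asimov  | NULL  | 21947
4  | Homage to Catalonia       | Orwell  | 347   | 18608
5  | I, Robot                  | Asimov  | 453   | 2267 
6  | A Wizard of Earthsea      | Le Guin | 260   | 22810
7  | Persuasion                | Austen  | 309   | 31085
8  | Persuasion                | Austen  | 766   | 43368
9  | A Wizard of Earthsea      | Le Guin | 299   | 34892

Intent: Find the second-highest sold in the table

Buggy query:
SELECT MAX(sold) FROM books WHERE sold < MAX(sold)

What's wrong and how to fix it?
Bug: The inner MAX is an aggregate inside WHERE, which is not allowed

Fix: Compute the overall MAX in a subquery, then take MAX of rows below it

Corrected query:
SELECT MAX(sold) FROM books WHERE sold < (SELECT MAX(sold) FROM books)

Result:
MAX(sold)
---------
34892    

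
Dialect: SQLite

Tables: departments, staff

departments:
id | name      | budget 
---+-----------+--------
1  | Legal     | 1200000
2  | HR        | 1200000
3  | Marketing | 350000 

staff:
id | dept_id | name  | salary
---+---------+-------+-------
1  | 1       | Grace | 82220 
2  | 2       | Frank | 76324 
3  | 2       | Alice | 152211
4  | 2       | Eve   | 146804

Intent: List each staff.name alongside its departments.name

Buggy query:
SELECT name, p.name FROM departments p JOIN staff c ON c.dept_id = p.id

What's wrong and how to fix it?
Bug: Both tables have a 'name' column; the unqualified reference is ambiguous

Fix: Prefix ambiguous columns with the table alias

Corrected query:
SELECT c.name, p.name FROM departments p JOIN staff c ON c.dept_id = p.id

Result:
name  | name 
------+------
Grace | Legal
Frank | HR   
Alice | HR   
Eve   | HR   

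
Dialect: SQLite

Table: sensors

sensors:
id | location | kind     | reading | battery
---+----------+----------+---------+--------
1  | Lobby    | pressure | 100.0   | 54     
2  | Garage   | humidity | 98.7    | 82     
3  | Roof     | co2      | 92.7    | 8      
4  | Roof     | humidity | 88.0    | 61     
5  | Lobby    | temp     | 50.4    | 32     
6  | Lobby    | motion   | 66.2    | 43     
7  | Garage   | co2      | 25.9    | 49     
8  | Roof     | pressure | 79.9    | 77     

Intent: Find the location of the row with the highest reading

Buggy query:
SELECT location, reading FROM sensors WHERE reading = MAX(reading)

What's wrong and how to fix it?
Bug: WHERE is evaluated per row; an aggregate over the whole table isn't defined there

Fix: Wrap MAX in a scalar subquery so WHERE compares against a single value

Corrected query:
SELECT location, reading FROM sensors WHERE reading = (SELECT MAX(reading) FROM sensors)

Result:
location | reading
---------+--------
Lobby    | 100    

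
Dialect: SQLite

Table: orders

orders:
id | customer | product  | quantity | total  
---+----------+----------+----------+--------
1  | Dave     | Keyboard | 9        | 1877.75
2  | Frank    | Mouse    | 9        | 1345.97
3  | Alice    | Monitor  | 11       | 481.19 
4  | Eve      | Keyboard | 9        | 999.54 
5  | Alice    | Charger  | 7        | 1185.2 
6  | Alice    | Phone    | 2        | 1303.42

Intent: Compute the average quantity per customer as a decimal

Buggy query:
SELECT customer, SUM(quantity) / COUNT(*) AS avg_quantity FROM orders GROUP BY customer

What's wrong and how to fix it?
Bug: Both operands are integers, so '/' performs integer division and truncates

Fix: Cast one side to REAL so the division keeps the fractional part

Corrected query:
SELECT customer, SUM(quantity) * 1.0 / COUNT(*) AS avg_quantity FROM orders GROUP BY customer

Result:
customer | avg_quantity
---------+-------------
Alice    | 6.666667    
Dave     | 9           
Eve      | 9           
Frank    | 9           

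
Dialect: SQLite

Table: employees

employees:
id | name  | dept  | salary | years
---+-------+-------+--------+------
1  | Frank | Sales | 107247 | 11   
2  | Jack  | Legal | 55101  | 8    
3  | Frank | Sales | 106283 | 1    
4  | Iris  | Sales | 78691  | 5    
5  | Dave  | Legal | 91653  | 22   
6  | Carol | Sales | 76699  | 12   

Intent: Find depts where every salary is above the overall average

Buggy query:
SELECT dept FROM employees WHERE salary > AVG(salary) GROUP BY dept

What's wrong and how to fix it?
Bug: WHERE evaluates per row before aggregation, so AVG() is unavailable

Fix: Use a subquery for AVG and a HAVING MIN(...) filter so the condition holds for every row in the group

Corrected query:
SELECT dept FROM employees GROUP BY dept HAVING MIN(salary) > (SELECT AVG(salary) FROM employees)

Result:
(no rows)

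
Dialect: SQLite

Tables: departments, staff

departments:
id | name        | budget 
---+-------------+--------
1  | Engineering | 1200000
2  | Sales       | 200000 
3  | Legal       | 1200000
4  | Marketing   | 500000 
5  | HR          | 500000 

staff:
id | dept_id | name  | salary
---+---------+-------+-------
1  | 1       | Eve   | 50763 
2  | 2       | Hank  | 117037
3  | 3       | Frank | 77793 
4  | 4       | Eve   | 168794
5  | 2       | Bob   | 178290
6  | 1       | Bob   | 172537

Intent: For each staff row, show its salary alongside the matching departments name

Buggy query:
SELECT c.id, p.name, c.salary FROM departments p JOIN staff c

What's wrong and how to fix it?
Bug: JOIN with no ON clause produces a cartesian product; every staff row pairs with every departments row

Fix: Specify the join condition linking the foreign key to the parent id

Corrected query:
SELECT c.id, p.name, c.salary FROM departments p JOIN staff c ON c.dept_id = p.id

Result:
id | name        | salary
---+-------------+-------
1  | Engineering | 50763 
2  | Sales       | 117037
3  | Legal       | 77793 
4  | Marketing   | 168794
5  | Sales       | 178290
6  | Engineering | 172537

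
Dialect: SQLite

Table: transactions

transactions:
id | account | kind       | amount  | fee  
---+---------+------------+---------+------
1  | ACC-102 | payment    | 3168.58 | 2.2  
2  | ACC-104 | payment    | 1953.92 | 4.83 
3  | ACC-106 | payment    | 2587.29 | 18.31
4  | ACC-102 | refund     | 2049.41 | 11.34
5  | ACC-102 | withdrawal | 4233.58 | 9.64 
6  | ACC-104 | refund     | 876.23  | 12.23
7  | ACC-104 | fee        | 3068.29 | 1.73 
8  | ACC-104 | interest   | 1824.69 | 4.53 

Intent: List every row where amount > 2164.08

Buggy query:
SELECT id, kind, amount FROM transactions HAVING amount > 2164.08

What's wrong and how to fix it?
Bug: This is a non-aggregate query (no GROUP BY, no aggregates), so in SQLite the HAVING clause is invalid here; a row-level condition belongs in WHERE

Fix: Replace HAVING with WHERE since the condition applies to individual rows

Corrected query:
SELECT id, kind, amount FROM transactions WHERE amount > 2164.08

Result:
id | kind       | amount 
---+------------+--------
1  | payment    | 3168.58
3  | payment    | 2587.29
5  | withdrawal | 4233.58
7  | fee        | 3068.29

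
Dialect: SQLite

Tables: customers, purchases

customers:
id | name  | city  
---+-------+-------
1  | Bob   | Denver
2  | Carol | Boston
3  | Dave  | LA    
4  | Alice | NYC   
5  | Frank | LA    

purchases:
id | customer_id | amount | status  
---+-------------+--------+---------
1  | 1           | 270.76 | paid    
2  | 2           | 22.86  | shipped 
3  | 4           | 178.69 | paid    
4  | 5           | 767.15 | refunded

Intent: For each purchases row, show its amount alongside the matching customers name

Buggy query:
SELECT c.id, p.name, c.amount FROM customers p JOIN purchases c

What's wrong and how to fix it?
Bug: Missing join condition: each purchases row is matched to all customers rows instead of just its own

Fix: Add ON c.customer_id = p.id to the JOIN

Corrected query:
SELECT c.id, p.name, c.amount FROM customers p JOIN purchases c ON c.customer_id = p.id

Result:
id | name  | amount
---+-------+-------
1  | Bob   | 270.76
2  | Carol | 22.86 
3  | Alice | 178.69
4  | Frank | 767.15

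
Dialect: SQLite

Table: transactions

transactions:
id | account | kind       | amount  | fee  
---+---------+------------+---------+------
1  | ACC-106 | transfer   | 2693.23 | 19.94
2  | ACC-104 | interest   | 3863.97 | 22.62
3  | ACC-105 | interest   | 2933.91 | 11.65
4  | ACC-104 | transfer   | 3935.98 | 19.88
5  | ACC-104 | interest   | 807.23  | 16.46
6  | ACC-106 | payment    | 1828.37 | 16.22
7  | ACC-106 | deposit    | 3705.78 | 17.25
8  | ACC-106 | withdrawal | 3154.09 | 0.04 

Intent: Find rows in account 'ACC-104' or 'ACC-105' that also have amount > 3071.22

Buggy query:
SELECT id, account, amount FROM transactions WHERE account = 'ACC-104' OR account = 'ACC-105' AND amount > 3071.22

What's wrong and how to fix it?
Bug: Without parentheses, AND is evaluated before OR, so the amount filter only applies to the 'ACC-105' branch

Fix: Add parentheses around the OR so the AND applies to both alternatives

Corrected query:
SELECT id, account, amount FROM transactions WHERE (account = 'ACC-104' OR account = 'ACC-105') AND amount > 3071.22

Result:
id | account | amount 
---+---------+--------
2  | ACC-104 | 3863.97
4  | ACC-104 | 3935.98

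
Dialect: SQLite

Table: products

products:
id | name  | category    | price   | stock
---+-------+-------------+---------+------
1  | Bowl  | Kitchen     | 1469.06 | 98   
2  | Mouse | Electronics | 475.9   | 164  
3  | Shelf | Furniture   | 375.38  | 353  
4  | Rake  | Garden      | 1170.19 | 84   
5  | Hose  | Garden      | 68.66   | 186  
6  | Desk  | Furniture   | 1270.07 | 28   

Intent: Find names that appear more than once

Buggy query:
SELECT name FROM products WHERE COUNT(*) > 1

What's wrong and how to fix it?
Bug: WHERE can't reference COUNT(*); aggregates are computed after WHERE

Fix: Group first, then use HAVING for the count condition

Corrected query:
SELECT name FROM products GROUP BY name HAVING COUNT(*) > 1

Result:
(no rows)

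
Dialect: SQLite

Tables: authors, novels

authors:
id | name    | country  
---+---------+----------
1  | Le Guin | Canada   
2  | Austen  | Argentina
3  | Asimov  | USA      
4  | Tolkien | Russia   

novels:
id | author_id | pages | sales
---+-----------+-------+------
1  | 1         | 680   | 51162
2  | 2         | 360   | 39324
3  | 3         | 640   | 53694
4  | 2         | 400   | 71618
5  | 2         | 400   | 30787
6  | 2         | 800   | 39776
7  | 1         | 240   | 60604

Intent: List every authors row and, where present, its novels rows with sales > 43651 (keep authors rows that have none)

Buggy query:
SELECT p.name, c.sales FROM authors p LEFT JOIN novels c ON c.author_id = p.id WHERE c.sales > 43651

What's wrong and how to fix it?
Bug: Filtering c.sales in WHERE discards the NULL rows produced by LEFT JOIN, turning it into an inner join

Fix: Put 'c.sales > 43651' in the JOIN's ON clause instead of WHERE

Corrected query:
SELECT p.name, c.sales FROM authors p LEFT JOIN novels c ON c.author_id = p.id AND c.sales > 43651

Result:
name    | sales
--------+------
Le Guin | 51162
Le Guin | 60604
Austen  | 71618
Asimov  | 53694
Tolkien | NULL 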